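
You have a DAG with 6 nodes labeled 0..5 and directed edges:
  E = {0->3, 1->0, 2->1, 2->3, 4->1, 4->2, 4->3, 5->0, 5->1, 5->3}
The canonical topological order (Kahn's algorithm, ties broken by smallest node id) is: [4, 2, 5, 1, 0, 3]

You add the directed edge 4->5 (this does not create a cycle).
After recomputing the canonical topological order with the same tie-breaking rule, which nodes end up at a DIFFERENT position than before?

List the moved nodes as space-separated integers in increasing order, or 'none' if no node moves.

Old toposort: [4, 2, 5, 1, 0, 3]
Added edge 4->5
Recompute Kahn (smallest-id tiebreak):
  initial in-degrees: [2, 3, 1, 4, 0, 1]
  ready (indeg=0): [4]
  pop 4: indeg[1]->2; indeg[2]->0; indeg[3]->3; indeg[5]->0 | ready=[2, 5] | order so far=[4]
  pop 2: indeg[1]->1; indeg[3]->2 | ready=[5] | order so far=[4, 2]
  pop 5: indeg[0]->1; indeg[1]->0; indeg[3]->1 | ready=[1] | order so far=[4, 2, 5]
  pop 1: indeg[0]->0 | ready=[0] | order so far=[4, 2, 5, 1]
  pop 0: indeg[3]->0 | ready=[3] | order so far=[4, 2, 5, 1, 0]
  pop 3: no out-edges | ready=[] | order so far=[4, 2, 5, 1, 0, 3]
New canonical toposort: [4, 2, 5, 1, 0, 3]
Compare positions:
  Node 0: index 4 -> 4 (same)
  Node 1: index 3 -> 3 (same)
  Node 2: index 1 -> 1 (same)
  Node 3: index 5 -> 5 (same)
  Node 4: index 0 -> 0 (same)
  Node 5: index 2 -> 2 (same)
Nodes that changed position: none

Answer: none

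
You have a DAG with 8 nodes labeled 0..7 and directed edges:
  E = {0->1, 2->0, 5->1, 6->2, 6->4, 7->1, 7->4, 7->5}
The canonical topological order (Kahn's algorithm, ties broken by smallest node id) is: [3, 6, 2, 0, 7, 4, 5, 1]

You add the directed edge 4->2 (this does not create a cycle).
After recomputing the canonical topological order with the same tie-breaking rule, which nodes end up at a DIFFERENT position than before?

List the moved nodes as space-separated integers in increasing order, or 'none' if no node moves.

Answer: 0 2 4 7

Derivation:
Old toposort: [3, 6, 2, 0, 7, 4, 5, 1]
Added edge 4->2
Recompute Kahn (smallest-id tiebreak):
  initial in-degrees: [1, 3, 2, 0, 2, 1, 0, 0]
  ready (indeg=0): [3, 6, 7]
  pop 3: no out-edges | ready=[6, 7] | order so far=[3]
  pop 6: indeg[2]->1; indeg[4]->1 | ready=[7] | order so far=[3, 6]
  pop 7: indeg[1]->2; indeg[4]->0; indeg[5]->0 | ready=[4, 5] | order so far=[3, 6, 7]
  pop 4: indeg[2]->0 | ready=[2, 5] | order so far=[3, 6, 7, 4]
  pop 2: indeg[0]->0 | ready=[0, 5] | order so far=[3, 6, 7, 4, 2]
  pop 0: indeg[1]->1 | ready=[5] | order so far=[3, 6, 7, 4, 2, 0]
  pop 5: indeg[1]->0 | ready=[1] | order so far=[3, 6, 7, 4, 2, 0, 5]
  pop 1: no out-edges | ready=[] | order so far=[3, 6, 7, 4, 2, 0, 5, 1]
New canonical toposort: [3, 6, 7, 4, 2, 0, 5, 1]
Compare positions:
  Node 0: index 3 -> 5 (moved)
  Node 1: index 7 -> 7 (same)
  Node 2: index 2 -> 4 (moved)
  Node 3: index 0 -> 0 (same)
  Node 4: index 5 -> 3 (moved)
  Node 5: index 6 -> 6 (same)
  Node 6: index 1 -> 1 (same)
  Node 7: index 4 -> 2 (moved)
Nodes that changed position: 0 2 4 7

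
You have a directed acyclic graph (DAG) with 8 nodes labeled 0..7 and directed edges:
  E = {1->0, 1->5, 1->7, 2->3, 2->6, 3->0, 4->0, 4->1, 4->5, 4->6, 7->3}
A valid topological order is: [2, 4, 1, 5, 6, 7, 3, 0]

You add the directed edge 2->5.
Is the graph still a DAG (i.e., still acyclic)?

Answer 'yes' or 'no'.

Given toposort: [2, 4, 1, 5, 6, 7, 3, 0]
Position of 2: index 0; position of 5: index 3
New edge 2->5: forward
Forward edge: respects the existing order. Still a DAG, same toposort still valid.
Still a DAG? yes

Answer: yes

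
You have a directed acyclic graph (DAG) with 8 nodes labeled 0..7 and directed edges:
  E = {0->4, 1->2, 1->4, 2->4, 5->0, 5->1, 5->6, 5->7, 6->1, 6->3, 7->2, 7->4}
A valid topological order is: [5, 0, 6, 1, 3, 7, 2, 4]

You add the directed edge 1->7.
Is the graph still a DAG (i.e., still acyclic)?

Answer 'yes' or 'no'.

Given toposort: [5, 0, 6, 1, 3, 7, 2, 4]
Position of 1: index 3; position of 7: index 5
New edge 1->7: forward
Forward edge: respects the existing order. Still a DAG, same toposort still valid.
Still a DAG? yes

Answer: yes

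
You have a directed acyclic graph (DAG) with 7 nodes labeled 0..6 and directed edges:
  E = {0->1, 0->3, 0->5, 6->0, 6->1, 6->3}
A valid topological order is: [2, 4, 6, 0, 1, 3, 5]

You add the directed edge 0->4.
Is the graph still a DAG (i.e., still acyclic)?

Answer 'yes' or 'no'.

Given toposort: [2, 4, 6, 0, 1, 3, 5]
Position of 0: index 3; position of 4: index 1
New edge 0->4: backward (u after v in old order)
Backward edge: old toposort is now invalid. Check if this creates a cycle.
Does 4 already reach 0? Reachable from 4: [4]. NO -> still a DAG (reorder needed).
Still a DAG? yes

Answer: yes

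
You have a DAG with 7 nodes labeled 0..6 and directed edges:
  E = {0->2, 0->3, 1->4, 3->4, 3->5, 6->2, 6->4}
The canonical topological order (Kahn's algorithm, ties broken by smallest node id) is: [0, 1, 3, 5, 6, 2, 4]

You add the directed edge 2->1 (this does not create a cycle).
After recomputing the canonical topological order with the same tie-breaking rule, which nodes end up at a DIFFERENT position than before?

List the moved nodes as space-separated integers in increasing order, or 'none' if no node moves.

Old toposort: [0, 1, 3, 5, 6, 2, 4]
Added edge 2->1
Recompute Kahn (smallest-id tiebreak):
  initial in-degrees: [0, 1, 2, 1, 3, 1, 0]
  ready (indeg=0): [0, 6]
  pop 0: indeg[2]->1; indeg[3]->0 | ready=[3, 6] | order so far=[0]
  pop 3: indeg[4]->2; indeg[5]->0 | ready=[5, 6] | order so far=[0, 3]
  pop 5: no out-edges | ready=[6] | order so far=[0, 3, 5]
  pop 6: indeg[2]->0; indeg[4]->1 | ready=[2] | order so far=[0, 3, 5, 6]
  pop 2: indeg[1]->0 | ready=[1] | order so far=[0, 3, 5, 6, 2]
  pop 1: indeg[4]->0 | ready=[4] | order so far=[0, 3, 5, 6, 2, 1]
  pop 4: no out-edges | ready=[] | order so far=[0, 3, 5, 6, 2, 1, 4]
New canonical toposort: [0, 3, 5, 6, 2, 1, 4]
Compare positions:
  Node 0: index 0 -> 0 (same)
  Node 1: index 1 -> 5 (moved)
  Node 2: index 5 -> 4 (moved)
  Node 3: index 2 -> 1 (moved)
  Node 4: index 6 -> 6 (same)
  Node 5: index 3 -> 2 (moved)
  Node 6: index 4 -> 3 (moved)
Nodes that changed position: 1 2 3 5 6

Answer: 1 2 3 5 6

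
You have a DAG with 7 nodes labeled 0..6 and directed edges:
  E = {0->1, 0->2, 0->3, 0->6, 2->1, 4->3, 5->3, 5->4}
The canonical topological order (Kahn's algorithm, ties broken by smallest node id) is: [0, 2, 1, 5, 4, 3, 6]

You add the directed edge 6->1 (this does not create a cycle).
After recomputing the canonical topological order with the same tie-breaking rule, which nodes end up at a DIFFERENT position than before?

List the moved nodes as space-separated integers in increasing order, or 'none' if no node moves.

Answer: 1 3 4 5 6

Derivation:
Old toposort: [0, 2, 1, 5, 4, 3, 6]
Added edge 6->1
Recompute Kahn (smallest-id tiebreak):
  initial in-degrees: [0, 3, 1, 3, 1, 0, 1]
  ready (indeg=0): [0, 5]
  pop 0: indeg[1]->2; indeg[2]->0; indeg[3]->2; indeg[6]->0 | ready=[2, 5, 6] | order so far=[0]
  pop 2: indeg[1]->1 | ready=[5, 6] | order so far=[0, 2]
  pop 5: indeg[3]->1; indeg[4]->0 | ready=[4, 6] | order so far=[0, 2, 5]
  pop 4: indeg[3]->0 | ready=[3, 6] | order so far=[0, 2, 5, 4]
  pop 3: no out-edges | ready=[6] | order so far=[0, 2, 5, 4, 3]
  pop 6: indeg[1]->0 | ready=[1] | order so far=[0, 2, 5, 4, 3, 6]
  pop 1: no out-edges | ready=[] | order so far=[0, 2, 5, 4, 3, 6, 1]
New canonical toposort: [0, 2, 5, 4, 3, 6, 1]
Compare positions:
  Node 0: index 0 -> 0 (same)
  Node 1: index 2 -> 6 (moved)
  Node 2: index 1 -> 1 (same)
  Node 3: index 5 -> 4 (moved)
  Node 4: index 4 -> 3 (moved)
  Node 5: index 3 -> 2 (moved)
  Node 6: index 6 -> 5 (moved)
Nodes that changed position: 1 3 4 5 6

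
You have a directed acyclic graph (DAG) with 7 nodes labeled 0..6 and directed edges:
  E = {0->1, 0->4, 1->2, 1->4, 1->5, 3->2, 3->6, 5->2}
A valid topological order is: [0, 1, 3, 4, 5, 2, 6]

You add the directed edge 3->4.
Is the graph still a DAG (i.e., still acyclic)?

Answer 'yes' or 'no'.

Answer: yes

Derivation:
Given toposort: [0, 1, 3, 4, 5, 2, 6]
Position of 3: index 2; position of 4: index 3
New edge 3->4: forward
Forward edge: respects the existing order. Still a DAG, same toposort still valid.
Still a DAG? yes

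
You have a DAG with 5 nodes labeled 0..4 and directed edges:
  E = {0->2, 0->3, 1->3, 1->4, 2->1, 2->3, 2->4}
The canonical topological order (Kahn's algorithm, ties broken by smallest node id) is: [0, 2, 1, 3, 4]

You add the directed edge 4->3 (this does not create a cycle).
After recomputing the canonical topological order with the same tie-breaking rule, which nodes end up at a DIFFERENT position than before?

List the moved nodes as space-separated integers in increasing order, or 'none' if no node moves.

Old toposort: [0, 2, 1, 3, 4]
Added edge 4->3
Recompute Kahn (smallest-id tiebreak):
  initial in-degrees: [0, 1, 1, 4, 2]
  ready (indeg=0): [0]
  pop 0: indeg[2]->0; indeg[3]->3 | ready=[2] | order so far=[0]
  pop 2: indeg[1]->0; indeg[3]->2; indeg[4]->1 | ready=[1] | order so far=[0, 2]
  pop 1: indeg[3]->1; indeg[4]->0 | ready=[4] | order so far=[0, 2, 1]
  pop 4: indeg[3]->0 | ready=[3] | order so far=[0, 2, 1, 4]
  pop 3: no out-edges | ready=[] | order so far=[0, 2, 1, 4, 3]
New canonical toposort: [0, 2, 1, 4, 3]
Compare positions:
  Node 0: index 0 -> 0 (same)
  Node 1: index 2 -> 2 (same)
  Node 2: index 1 -> 1 (same)
  Node 3: index 3 -> 4 (moved)
  Node 4: index 4 -> 3 (moved)
Nodes that changed position: 3 4

Answer: 3 4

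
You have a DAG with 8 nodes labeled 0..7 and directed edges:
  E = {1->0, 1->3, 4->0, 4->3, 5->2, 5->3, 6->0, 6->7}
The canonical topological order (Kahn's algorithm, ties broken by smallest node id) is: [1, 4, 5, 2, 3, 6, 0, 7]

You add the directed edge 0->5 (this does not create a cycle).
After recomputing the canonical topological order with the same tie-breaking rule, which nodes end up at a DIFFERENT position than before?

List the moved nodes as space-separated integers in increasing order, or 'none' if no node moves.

Old toposort: [1, 4, 5, 2, 3, 6, 0, 7]
Added edge 0->5
Recompute Kahn (smallest-id tiebreak):
  initial in-degrees: [3, 0, 1, 3, 0, 1, 0, 1]
  ready (indeg=0): [1, 4, 6]
  pop 1: indeg[0]->2; indeg[3]->2 | ready=[4, 6] | order so far=[1]
  pop 4: indeg[0]->1; indeg[3]->1 | ready=[6] | order so far=[1, 4]
  pop 6: indeg[0]->0; indeg[7]->0 | ready=[0, 7] | order so far=[1, 4, 6]
  pop 0: indeg[5]->0 | ready=[5, 7] | order so far=[1, 4, 6, 0]
  pop 5: indeg[2]->0; indeg[3]->0 | ready=[2, 3, 7] | order so far=[1, 4, 6, 0, 5]
  pop 2: no out-edges | ready=[3, 7] | order so far=[1, 4, 6, 0, 5, 2]
  pop 3: no out-edges | ready=[7] | order so far=[1, 4, 6, 0, 5, 2, 3]
  pop 7: no out-edges | ready=[] | order so far=[1, 4, 6, 0, 5, 2, 3, 7]
New canonical toposort: [1, 4, 6, 0, 5, 2, 3, 7]
Compare positions:
  Node 0: index 6 -> 3 (moved)
  Node 1: index 0 -> 0 (same)
  Node 2: index 3 -> 5 (moved)
  Node 3: index 4 -> 6 (moved)
  Node 4: index 1 -> 1 (same)
  Node 5: index 2 -> 4 (moved)
  Node 6: index 5 -> 2 (moved)
  Node 7: index 7 -> 7 (same)
Nodes that changed position: 0 2 3 5 6

Answer: 0 2 3 5 6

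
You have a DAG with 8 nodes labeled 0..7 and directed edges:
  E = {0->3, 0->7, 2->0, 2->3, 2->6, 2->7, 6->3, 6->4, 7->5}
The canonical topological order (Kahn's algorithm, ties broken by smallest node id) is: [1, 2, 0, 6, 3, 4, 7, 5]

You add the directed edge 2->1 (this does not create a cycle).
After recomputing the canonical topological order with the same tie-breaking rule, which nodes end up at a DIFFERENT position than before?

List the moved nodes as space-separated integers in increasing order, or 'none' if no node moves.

Answer: 0 1 2

Derivation:
Old toposort: [1, 2, 0, 6, 3, 4, 7, 5]
Added edge 2->1
Recompute Kahn (smallest-id tiebreak):
  initial in-degrees: [1, 1, 0, 3, 1, 1, 1, 2]
  ready (indeg=0): [2]
  pop 2: indeg[0]->0; indeg[1]->0; indeg[3]->2; indeg[6]->0; indeg[7]->1 | ready=[0, 1, 6] | order so far=[2]
  pop 0: indeg[3]->1; indeg[7]->0 | ready=[1, 6, 7] | order so far=[2, 0]
  pop 1: no out-edges | ready=[6, 7] | order so far=[2, 0, 1]
  pop 6: indeg[3]->0; indeg[4]->0 | ready=[3, 4, 7] | order so far=[2, 0, 1, 6]
  pop 3: no out-edges | ready=[4, 7] | order so far=[2, 0, 1, 6, 3]
  pop 4: no out-edges | ready=[7] | order so far=[2, 0, 1, 6, 3, 4]
  pop 7: indeg[5]->0 | ready=[5] | order so far=[2, 0, 1, 6, 3, 4, 7]
  pop 5: no out-edges | ready=[] | order so far=[2, 0, 1, 6, 3, 4, 7, 5]
New canonical toposort: [2, 0, 1, 6, 3, 4, 7, 5]
Compare positions:
  Node 0: index 2 -> 1 (moved)
  Node 1: index 0 -> 2 (moved)
  Node 2: index 1 -> 0 (moved)
  Node 3: index 4 -> 4 (same)
  Node 4: index 5 -> 5 (same)
  Node 5: index 7 -> 7 (same)
  Node 6: index 3 -> 3 (same)
  Node 7: index 6 -> 6 (same)
Nodes that changed position: 0 1 2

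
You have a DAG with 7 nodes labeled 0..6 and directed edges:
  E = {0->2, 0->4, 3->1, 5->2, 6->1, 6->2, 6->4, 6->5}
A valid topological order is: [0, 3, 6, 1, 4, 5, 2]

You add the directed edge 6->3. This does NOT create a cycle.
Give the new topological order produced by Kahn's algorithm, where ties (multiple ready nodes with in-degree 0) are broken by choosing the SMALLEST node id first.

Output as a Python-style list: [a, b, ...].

Old toposort: [0, 3, 6, 1, 4, 5, 2]
Added edge: 6->3
Position of 6 (2) > position of 3 (1). Must reorder: 6 must now come before 3.
Run Kahn's algorithm (break ties by smallest node id):
  initial in-degrees: [0, 2, 3, 1, 2, 1, 0]
  ready (indeg=0): [0, 6]
  pop 0: indeg[2]->2; indeg[4]->1 | ready=[6] | order so far=[0]
  pop 6: indeg[1]->1; indeg[2]->1; indeg[3]->0; indeg[4]->0; indeg[5]->0 | ready=[3, 4, 5] | order so far=[0, 6]
  pop 3: indeg[1]->0 | ready=[1, 4, 5] | order so far=[0, 6, 3]
  pop 1: no out-edges | ready=[4, 5] | order so far=[0, 6, 3, 1]
  pop 4: no out-edges | ready=[5] | order so far=[0, 6, 3, 1, 4]
  pop 5: indeg[2]->0 | ready=[2] | order so far=[0, 6, 3, 1, 4, 5]
  pop 2: no out-edges | ready=[] | order so far=[0, 6, 3, 1, 4, 5, 2]
  Result: [0, 6, 3, 1, 4, 5, 2]

Answer: [0, 6, 3, 1, 4, 5, 2]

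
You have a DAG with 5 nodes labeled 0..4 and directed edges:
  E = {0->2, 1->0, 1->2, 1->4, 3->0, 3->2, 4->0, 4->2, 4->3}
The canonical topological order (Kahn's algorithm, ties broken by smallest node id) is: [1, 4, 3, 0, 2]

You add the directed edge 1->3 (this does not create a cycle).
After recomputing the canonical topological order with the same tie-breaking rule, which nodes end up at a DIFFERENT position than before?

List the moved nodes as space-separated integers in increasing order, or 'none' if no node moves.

Old toposort: [1, 4, 3, 0, 2]
Added edge 1->3
Recompute Kahn (smallest-id tiebreak):
  initial in-degrees: [3, 0, 4, 2, 1]
  ready (indeg=0): [1]
  pop 1: indeg[0]->2; indeg[2]->3; indeg[3]->1; indeg[4]->0 | ready=[4] | order so far=[1]
  pop 4: indeg[0]->1; indeg[2]->2; indeg[3]->0 | ready=[3] | order so far=[1, 4]
  pop 3: indeg[0]->0; indeg[2]->1 | ready=[0] | order so far=[1, 4, 3]
  pop 0: indeg[2]->0 | ready=[2] | order so far=[1, 4, 3, 0]
  pop 2: no out-edges | ready=[] | order so far=[1, 4, 3, 0, 2]
New canonical toposort: [1, 4, 3, 0, 2]
Compare positions:
  Node 0: index 3 -> 3 (same)
  Node 1: index 0 -> 0 (same)
  Node 2: index 4 -> 4 (same)
  Node 3: index 2 -> 2 (same)
  Node 4: index 1 -> 1 (same)
Nodes that changed position: none

Answer: none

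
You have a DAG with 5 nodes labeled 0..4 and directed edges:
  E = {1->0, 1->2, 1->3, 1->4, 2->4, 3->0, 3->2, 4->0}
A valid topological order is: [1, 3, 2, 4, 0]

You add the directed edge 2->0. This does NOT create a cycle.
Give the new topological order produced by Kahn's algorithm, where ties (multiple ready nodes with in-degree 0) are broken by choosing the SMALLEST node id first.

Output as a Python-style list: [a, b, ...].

Old toposort: [1, 3, 2, 4, 0]
Added edge: 2->0
Position of 2 (2) < position of 0 (4). Old order still valid.
Run Kahn's algorithm (break ties by smallest node id):
  initial in-degrees: [4, 0, 2, 1, 2]
  ready (indeg=0): [1]
  pop 1: indeg[0]->3; indeg[2]->1; indeg[3]->0; indeg[4]->1 | ready=[3] | order so far=[1]
  pop 3: indeg[0]->2; indeg[2]->0 | ready=[2] | order so far=[1, 3]
  pop 2: indeg[0]->1; indeg[4]->0 | ready=[4] | order so far=[1, 3, 2]
  pop 4: indeg[0]->0 | ready=[0] | order so far=[1, 3, 2, 4]
  pop 0: no out-edges | ready=[] | order so far=[1, 3, 2, 4, 0]
  Result: [1, 3, 2, 4, 0]

Answer: [1, 3, 2, 4, 0]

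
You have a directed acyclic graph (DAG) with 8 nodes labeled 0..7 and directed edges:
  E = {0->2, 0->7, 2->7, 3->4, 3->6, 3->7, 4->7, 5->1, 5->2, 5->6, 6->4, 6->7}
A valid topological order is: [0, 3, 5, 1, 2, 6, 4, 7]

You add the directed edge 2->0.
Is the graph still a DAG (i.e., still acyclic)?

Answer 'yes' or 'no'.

Given toposort: [0, 3, 5, 1, 2, 6, 4, 7]
Position of 2: index 4; position of 0: index 0
New edge 2->0: backward (u after v in old order)
Backward edge: old toposort is now invalid. Check if this creates a cycle.
Does 0 already reach 2? Reachable from 0: [0, 2, 7]. YES -> cycle!
Still a DAG? no

Answer: no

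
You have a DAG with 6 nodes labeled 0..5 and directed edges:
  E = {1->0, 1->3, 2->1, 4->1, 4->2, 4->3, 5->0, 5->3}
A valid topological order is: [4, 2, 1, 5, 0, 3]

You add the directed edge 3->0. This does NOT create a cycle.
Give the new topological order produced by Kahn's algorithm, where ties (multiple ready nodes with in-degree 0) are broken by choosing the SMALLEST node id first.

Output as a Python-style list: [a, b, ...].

Answer: [4, 2, 1, 5, 3, 0]

Derivation:
Old toposort: [4, 2, 1, 5, 0, 3]
Added edge: 3->0
Position of 3 (5) > position of 0 (4). Must reorder: 3 must now come before 0.
Run Kahn's algorithm (break ties by smallest node id):
  initial in-degrees: [3, 2, 1, 3, 0, 0]
  ready (indeg=0): [4, 5]
  pop 4: indeg[1]->1; indeg[2]->0; indeg[3]->2 | ready=[2, 5] | order so far=[4]
  pop 2: indeg[1]->0 | ready=[1, 5] | order so far=[4, 2]
  pop 1: indeg[0]->2; indeg[3]->1 | ready=[5] | order so far=[4, 2, 1]
  pop 5: indeg[0]->1; indeg[3]->0 | ready=[3] | order so far=[4, 2, 1, 5]
  pop 3: indeg[0]->0 | ready=[0] | order so far=[4, 2, 1, 5, 3]
  pop 0: no out-edges | ready=[] | order so far=[4, 2, 1, 5, 3, 0]
  Result: [4, 2, 1, 5, 3, 0]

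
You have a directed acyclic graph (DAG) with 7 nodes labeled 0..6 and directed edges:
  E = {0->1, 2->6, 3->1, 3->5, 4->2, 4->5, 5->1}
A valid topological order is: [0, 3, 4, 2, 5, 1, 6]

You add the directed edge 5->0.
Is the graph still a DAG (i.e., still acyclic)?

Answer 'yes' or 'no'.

Answer: yes

Derivation:
Given toposort: [0, 3, 4, 2, 5, 1, 6]
Position of 5: index 4; position of 0: index 0
New edge 5->0: backward (u after v in old order)
Backward edge: old toposort is now invalid. Check if this creates a cycle.
Does 0 already reach 5? Reachable from 0: [0, 1]. NO -> still a DAG (reorder needed).
Still a DAG? yes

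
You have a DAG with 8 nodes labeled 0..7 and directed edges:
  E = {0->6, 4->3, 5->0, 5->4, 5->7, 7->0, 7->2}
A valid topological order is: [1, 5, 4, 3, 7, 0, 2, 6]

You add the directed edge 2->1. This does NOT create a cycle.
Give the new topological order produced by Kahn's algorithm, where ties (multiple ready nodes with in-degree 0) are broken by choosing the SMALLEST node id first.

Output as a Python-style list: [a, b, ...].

Old toposort: [1, 5, 4, 3, 7, 0, 2, 6]
Added edge: 2->1
Position of 2 (6) > position of 1 (0). Must reorder: 2 must now come before 1.
Run Kahn's algorithm (break ties by smallest node id):
  initial in-degrees: [2, 1, 1, 1, 1, 0, 1, 1]
  ready (indeg=0): [5]
  pop 5: indeg[0]->1; indeg[4]->0; indeg[7]->0 | ready=[4, 7] | order so far=[5]
  pop 4: indeg[3]->0 | ready=[3, 7] | order so far=[5, 4]
  pop 3: no out-edges | ready=[7] | order so far=[5, 4, 3]
  pop 7: indeg[0]->0; indeg[2]->0 | ready=[0, 2] | order so far=[5, 4, 3, 7]
  pop 0: indeg[6]->0 | ready=[2, 6] | order so far=[5, 4, 3, 7, 0]
  pop 2: indeg[1]->0 | ready=[1, 6] | order so far=[5, 4, 3, 7, 0, 2]
  pop 1: no out-edges | ready=[6] | order so far=[5, 4, 3, 7, 0, 2, 1]
  pop 6: no out-edges | ready=[] | order so far=[5, 4, 3, 7, 0, 2, 1, 6]
  Result: [5, 4, 3, 7, 0, 2, 1, 6]

Answer: [5, 4, 3, 7, 0, 2, 1, 6]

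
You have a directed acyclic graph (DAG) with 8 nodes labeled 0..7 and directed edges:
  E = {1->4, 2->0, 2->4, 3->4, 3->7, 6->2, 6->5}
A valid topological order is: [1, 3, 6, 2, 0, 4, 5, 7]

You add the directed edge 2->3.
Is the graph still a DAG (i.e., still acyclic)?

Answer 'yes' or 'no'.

Answer: yes

Derivation:
Given toposort: [1, 3, 6, 2, 0, 4, 5, 7]
Position of 2: index 3; position of 3: index 1
New edge 2->3: backward (u after v in old order)
Backward edge: old toposort is now invalid. Check if this creates a cycle.
Does 3 already reach 2? Reachable from 3: [3, 4, 7]. NO -> still a DAG (reorder needed).
Still a DAG? yes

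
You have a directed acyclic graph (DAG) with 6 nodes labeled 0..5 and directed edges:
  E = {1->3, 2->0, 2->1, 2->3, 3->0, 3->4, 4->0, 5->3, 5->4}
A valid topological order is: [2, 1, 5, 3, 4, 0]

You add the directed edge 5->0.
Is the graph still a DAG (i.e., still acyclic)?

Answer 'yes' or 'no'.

Given toposort: [2, 1, 5, 3, 4, 0]
Position of 5: index 2; position of 0: index 5
New edge 5->0: forward
Forward edge: respects the existing order. Still a DAG, same toposort still valid.
Still a DAG? yes

Answer: yes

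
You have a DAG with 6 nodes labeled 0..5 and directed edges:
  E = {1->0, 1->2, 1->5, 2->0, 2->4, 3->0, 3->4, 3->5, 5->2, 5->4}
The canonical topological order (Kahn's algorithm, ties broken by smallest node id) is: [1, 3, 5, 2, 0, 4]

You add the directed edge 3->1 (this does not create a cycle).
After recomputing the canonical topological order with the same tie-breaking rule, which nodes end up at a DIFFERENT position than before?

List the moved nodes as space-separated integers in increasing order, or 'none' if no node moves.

Answer: 1 3

Derivation:
Old toposort: [1, 3, 5, 2, 0, 4]
Added edge 3->1
Recompute Kahn (smallest-id tiebreak):
  initial in-degrees: [3, 1, 2, 0, 3, 2]
  ready (indeg=0): [3]
  pop 3: indeg[0]->2; indeg[1]->0; indeg[4]->2; indeg[5]->1 | ready=[1] | order so far=[3]
  pop 1: indeg[0]->1; indeg[2]->1; indeg[5]->0 | ready=[5] | order so far=[3, 1]
  pop 5: indeg[2]->0; indeg[4]->1 | ready=[2] | order so far=[3, 1, 5]
  pop 2: indeg[0]->0; indeg[4]->0 | ready=[0, 4] | order so far=[3, 1, 5, 2]
  pop 0: no out-edges | ready=[4] | order so far=[3, 1, 5, 2, 0]
  pop 4: no out-edges | ready=[] | order so far=[3, 1, 5, 2, 0, 4]
New canonical toposort: [3, 1, 5, 2, 0, 4]
Compare positions:
  Node 0: index 4 -> 4 (same)
  Node 1: index 0 -> 1 (moved)
  Node 2: index 3 -> 3 (same)
  Node 3: index 1 -> 0 (moved)
  Node 4: index 5 -> 5 (same)
  Node 5: index 2 -> 2 (same)
Nodes that changed position: 1 3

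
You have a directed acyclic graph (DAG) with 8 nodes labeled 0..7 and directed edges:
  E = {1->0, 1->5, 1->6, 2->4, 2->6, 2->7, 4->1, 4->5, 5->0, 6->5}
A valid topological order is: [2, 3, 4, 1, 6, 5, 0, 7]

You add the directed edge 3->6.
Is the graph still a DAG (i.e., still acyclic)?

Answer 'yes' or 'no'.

Answer: yes

Derivation:
Given toposort: [2, 3, 4, 1, 6, 5, 0, 7]
Position of 3: index 1; position of 6: index 4
New edge 3->6: forward
Forward edge: respects the existing order. Still a DAG, same toposort still valid.
Still a DAG? yes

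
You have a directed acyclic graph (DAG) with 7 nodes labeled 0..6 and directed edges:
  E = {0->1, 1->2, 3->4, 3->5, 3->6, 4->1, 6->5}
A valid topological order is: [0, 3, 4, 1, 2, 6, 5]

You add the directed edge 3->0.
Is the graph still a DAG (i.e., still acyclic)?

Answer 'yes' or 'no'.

Given toposort: [0, 3, 4, 1, 2, 6, 5]
Position of 3: index 1; position of 0: index 0
New edge 3->0: backward (u after v in old order)
Backward edge: old toposort is now invalid. Check if this creates a cycle.
Does 0 already reach 3? Reachable from 0: [0, 1, 2]. NO -> still a DAG (reorder needed).
Still a DAG? yes

Answer: yes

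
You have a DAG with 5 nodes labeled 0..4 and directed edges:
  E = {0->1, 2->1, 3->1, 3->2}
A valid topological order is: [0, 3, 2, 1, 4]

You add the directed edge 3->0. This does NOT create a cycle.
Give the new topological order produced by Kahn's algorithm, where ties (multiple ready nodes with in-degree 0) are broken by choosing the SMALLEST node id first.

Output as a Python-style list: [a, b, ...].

Old toposort: [0, 3, 2, 1, 4]
Added edge: 3->0
Position of 3 (1) > position of 0 (0). Must reorder: 3 must now come before 0.
Run Kahn's algorithm (break ties by smallest node id):
  initial in-degrees: [1, 3, 1, 0, 0]
  ready (indeg=0): [3, 4]
  pop 3: indeg[0]->0; indeg[1]->2; indeg[2]->0 | ready=[0, 2, 4] | order so far=[3]
  pop 0: indeg[1]->1 | ready=[2, 4] | order so far=[3, 0]
  pop 2: indeg[1]->0 | ready=[1, 4] | order so far=[3, 0, 2]
  pop 1: no out-edges | ready=[4] | order so far=[3, 0, 2, 1]
  pop 4: no out-edges | ready=[] | order so far=[3, 0, 2, 1, 4]
  Result: [3, 0, 2, 1, 4]

Answer: [3, 0, 2, 1, 4]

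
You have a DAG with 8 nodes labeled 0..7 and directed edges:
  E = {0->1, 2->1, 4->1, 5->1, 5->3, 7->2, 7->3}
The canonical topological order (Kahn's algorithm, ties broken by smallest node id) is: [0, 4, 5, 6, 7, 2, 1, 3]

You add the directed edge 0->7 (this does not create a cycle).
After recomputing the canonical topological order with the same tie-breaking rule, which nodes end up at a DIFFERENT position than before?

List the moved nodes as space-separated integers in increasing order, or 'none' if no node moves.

Answer: none

Derivation:
Old toposort: [0, 4, 5, 6, 7, 2, 1, 3]
Added edge 0->7
Recompute Kahn (smallest-id tiebreak):
  initial in-degrees: [0, 4, 1, 2, 0, 0, 0, 1]
  ready (indeg=0): [0, 4, 5, 6]
  pop 0: indeg[1]->3; indeg[7]->0 | ready=[4, 5, 6, 7] | order so far=[0]
  pop 4: indeg[1]->2 | ready=[5, 6, 7] | order so far=[0, 4]
  pop 5: indeg[1]->1; indeg[3]->1 | ready=[6, 7] | order so far=[0, 4, 5]
  pop 6: no out-edges | ready=[7] | order so far=[0, 4, 5, 6]
  pop 7: indeg[2]->0; indeg[3]->0 | ready=[2, 3] | order so far=[0, 4, 5, 6, 7]
  pop 2: indeg[1]->0 | ready=[1, 3] | order so far=[0, 4, 5, 6, 7, 2]
  pop 1: no out-edges | ready=[3] | order so far=[0, 4, 5, 6, 7, 2, 1]
  pop 3: no out-edges | ready=[] | order so far=[0, 4, 5, 6, 7, 2, 1, 3]
New canonical toposort: [0, 4, 5, 6, 7, 2, 1, 3]
Compare positions:
  Node 0: index 0 -> 0 (same)
  Node 1: index 6 -> 6 (same)
  Node 2: index 5 -> 5 (same)
  Node 3: index 7 -> 7 (same)
  Node 4: index 1 -> 1 (same)
  Node 5: index 2 -> 2 (same)
  Node 6: index 3 -> 3 (same)
  Node 7: index 4 -> 4 (same)
Nodes that changed position: none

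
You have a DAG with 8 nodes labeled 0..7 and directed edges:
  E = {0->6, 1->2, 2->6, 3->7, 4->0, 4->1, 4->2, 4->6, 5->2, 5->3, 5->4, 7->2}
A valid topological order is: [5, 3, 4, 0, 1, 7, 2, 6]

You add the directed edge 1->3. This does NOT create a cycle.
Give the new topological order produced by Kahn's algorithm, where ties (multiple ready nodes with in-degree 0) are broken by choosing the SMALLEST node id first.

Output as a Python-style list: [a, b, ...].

Answer: [5, 4, 0, 1, 3, 7, 2, 6]

Derivation:
Old toposort: [5, 3, 4, 0, 1, 7, 2, 6]
Added edge: 1->3
Position of 1 (4) > position of 3 (1). Must reorder: 1 must now come before 3.
Run Kahn's algorithm (break ties by smallest node id):
  initial in-degrees: [1, 1, 4, 2, 1, 0, 3, 1]
  ready (indeg=0): [5]
  pop 5: indeg[2]->3; indeg[3]->1; indeg[4]->0 | ready=[4] | order so far=[5]
  pop 4: indeg[0]->0; indeg[1]->0; indeg[2]->2; indeg[6]->2 | ready=[0, 1] | order so far=[5, 4]
  pop 0: indeg[6]->1 | ready=[1] | order so far=[5, 4, 0]
  pop 1: indeg[2]->1; indeg[3]->0 | ready=[3] | order so far=[5, 4, 0, 1]
  pop 3: indeg[7]->0 | ready=[7] | order so far=[5, 4, 0, 1, 3]
  pop 7: indeg[2]->0 | ready=[2] | order so far=[5, 4, 0, 1, 3, 7]
  pop 2: indeg[6]->0 | ready=[6] | order so far=[5, 4, 0, 1, 3, 7, 2]
  pop 6: no out-edges | ready=[] | order so far=[5, 4, 0, 1, 3, 7, 2, 6]
  Result: [5, 4, 0, 1, 3, 7, 2, 6]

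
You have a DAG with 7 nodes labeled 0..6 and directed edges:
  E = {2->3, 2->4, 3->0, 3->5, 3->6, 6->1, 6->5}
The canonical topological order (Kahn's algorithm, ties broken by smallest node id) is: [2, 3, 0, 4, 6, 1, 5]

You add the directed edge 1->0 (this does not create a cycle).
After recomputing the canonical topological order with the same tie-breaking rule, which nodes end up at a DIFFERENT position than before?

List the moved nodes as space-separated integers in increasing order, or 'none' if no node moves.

Old toposort: [2, 3, 0, 4, 6, 1, 5]
Added edge 1->0
Recompute Kahn (smallest-id tiebreak):
  initial in-degrees: [2, 1, 0, 1, 1, 2, 1]
  ready (indeg=0): [2]
  pop 2: indeg[3]->0; indeg[4]->0 | ready=[3, 4] | order so far=[2]
  pop 3: indeg[0]->1; indeg[5]->1; indeg[6]->0 | ready=[4, 6] | order so far=[2, 3]
  pop 4: no out-edges | ready=[6] | order so far=[2, 3, 4]
  pop 6: indeg[1]->0; indeg[5]->0 | ready=[1, 5] | order so far=[2, 3, 4, 6]
  pop 1: indeg[0]->0 | ready=[0, 5] | order so far=[2, 3, 4, 6, 1]
  pop 0: no out-edges | ready=[5] | order so far=[2, 3, 4, 6, 1, 0]
  pop 5: no out-edges | ready=[] | order so far=[2, 3, 4, 6, 1, 0, 5]
New canonical toposort: [2, 3, 4, 6, 1, 0, 5]
Compare positions:
  Node 0: index 2 -> 5 (moved)
  Node 1: index 5 -> 4 (moved)
  Node 2: index 0 -> 0 (same)
  Node 3: index 1 -> 1 (same)
  Node 4: index 3 -> 2 (moved)
  Node 5: index 6 -> 6 (same)
  Node 6: index 4 -> 3 (moved)
Nodes that changed position: 0 1 4 6

Answer: 0 1 4 6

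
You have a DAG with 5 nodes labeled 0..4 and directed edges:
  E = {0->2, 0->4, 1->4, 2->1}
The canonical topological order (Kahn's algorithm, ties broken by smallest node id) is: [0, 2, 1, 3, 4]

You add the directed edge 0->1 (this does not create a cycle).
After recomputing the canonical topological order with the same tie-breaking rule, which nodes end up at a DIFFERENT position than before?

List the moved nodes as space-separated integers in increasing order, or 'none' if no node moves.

Old toposort: [0, 2, 1, 3, 4]
Added edge 0->1
Recompute Kahn (smallest-id tiebreak):
  initial in-degrees: [0, 2, 1, 0, 2]
  ready (indeg=0): [0, 3]
  pop 0: indeg[1]->1; indeg[2]->0; indeg[4]->1 | ready=[2, 3] | order so far=[0]
  pop 2: indeg[1]->0 | ready=[1, 3] | order so far=[0, 2]
  pop 1: indeg[4]->0 | ready=[3, 4] | order so far=[0, 2, 1]
  pop 3: no out-edges | ready=[4] | order so far=[0, 2, 1, 3]
  pop 4: no out-edges | ready=[] | order so far=[0, 2, 1, 3, 4]
New canonical toposort: [0, 2, 1, 3, 4]
Compare positions:
  Node 0: index 0 -> 0 (same)
  Node 1: index 2 -> 2 (same)
  Node 2: index 1 -> 1 (same)
  Node 3: index 3 -> 3 (same)
  Node 4: index 4 -> 4 (same)
Nodes that changed position: none

Answer: none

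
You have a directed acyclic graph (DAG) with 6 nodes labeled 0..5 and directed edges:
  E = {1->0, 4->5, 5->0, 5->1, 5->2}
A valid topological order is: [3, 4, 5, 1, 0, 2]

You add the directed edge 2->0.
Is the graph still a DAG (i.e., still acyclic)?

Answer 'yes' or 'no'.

Answer: yes

Derivation:
Given toposort: [3, 4, 5, 1, 0, 2]
Position of 2: index 5; position of 0: index 4
New edge 2->0: backward (u after v in old order)
Backward edge: old toposort is now invalid. Check if this creates a cycle.
Does 0 already reach 2? Reachable from 0: [0]. NO -> still a DAG (reorder needed).
Still a DAG? yes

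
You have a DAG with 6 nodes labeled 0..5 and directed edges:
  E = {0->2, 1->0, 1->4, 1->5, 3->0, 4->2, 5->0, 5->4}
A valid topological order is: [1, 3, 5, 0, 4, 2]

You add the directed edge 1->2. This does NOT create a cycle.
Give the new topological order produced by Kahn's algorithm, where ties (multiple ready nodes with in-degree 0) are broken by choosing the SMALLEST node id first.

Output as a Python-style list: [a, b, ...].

Old toposort: [1, 3, 5, 0, 4, 2]
Added edge: 1->2
Position of 1 (0) < position of 2 (5). Old order still valid.
Run Kahn's algorithm (break ties by smallest node id):
  initial in-degrees: [3, 0, 3, 0, 2, 1]
  ready (indeg=0): [1, 3]
  pop 1: indeg[0]->2; indeg[2]->2; indeg[4]->1; indeg[5]->0 | ready=[3, 5] | order so far=[1]
  pop 3: indeg[0]->1 | ready=[5] | order so far=[1, 3]
  pop 5: indeg[0]->0; indeg[4]->0 | ready=[0, 4] | order so far=[1, 3, 5]
  pop 0: indeg[2]->1 | ready=[4] | order so far=[1, 3, 5, 0]
  pop 4: indeg[2]->0 | ready=[2] | order so far=[1, 3, 5, 0, 4]
  pop 2: no out-edges | ready=[] | order so far=[1, 3, 5, 0, 4, 2]
  Result: [1, 3, 5, 0, 4, 2]

Answer: [1, 3, 5, 0, 4, 2]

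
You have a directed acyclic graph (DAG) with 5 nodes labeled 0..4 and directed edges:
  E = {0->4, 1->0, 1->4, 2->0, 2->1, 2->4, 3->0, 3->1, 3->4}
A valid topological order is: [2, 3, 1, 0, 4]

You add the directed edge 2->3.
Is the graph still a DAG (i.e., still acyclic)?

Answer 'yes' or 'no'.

Given toposort: [2, 3, 1, 0, 4]
Position of 2: index 0; position of 3: index 1
New edge 2->3: forward
Forward edge: respects the existing order. Still a DAG, same toposort still valid.
Still a DAG? yes

Answer: yes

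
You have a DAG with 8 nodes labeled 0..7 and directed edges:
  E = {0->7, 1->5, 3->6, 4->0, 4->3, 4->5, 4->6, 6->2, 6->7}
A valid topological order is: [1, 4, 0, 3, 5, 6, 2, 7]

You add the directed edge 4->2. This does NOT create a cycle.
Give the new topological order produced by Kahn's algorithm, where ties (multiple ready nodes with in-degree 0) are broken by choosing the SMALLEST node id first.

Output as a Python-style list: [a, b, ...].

Answer: [1, 4, 0, 3, 5, 6, 2, 7]

Derivation:
Old toposort: [1, 4, 0, 3, 5, 6, 2, 7]
Added edge: 4->2
Position of 4 (1) < position of 2 (6). Old order still valid.
Run Kahn's algorithm (break ties by smallest node id):
  initial in-degrees: [1, 0, 2, 1, 0, 2, 2, 2]
  ready (indeg=0): [1, 4]
  pop 1: indeg[5]->1 | ready=[4] | order so far=[1]
  pop 4: indeg[0]->0; indeg[2]->1; indeg[3]->0; indeg[5]->0; indeg[6]->1 | ready=[0, 3, 5] | order so far=[1, 4]
  pop 0: indeg[7]->1 | ready=[3, 5] | order so far=[1, 4, 0]
  pop 3: indeg[6]->0 | ready=[5, 6] | order so far=[1, 4, 0, 3]
  pop 5: no out-edges | ready=[6] | order so far=[1, 4, 0, 3, 5]
  pop 6: indeg[2]->0; indeg[7]->0 | ready=[2, 7] | order so far=[1, 4, 0, 3, 5, 6]
  pop 2: no out-edges | ready=[7] | order so far=[1, 4, 0, 3, 5, 6, 2]
  pop 7: no out-edges | ready=[] | order so far=[1, 4, 0, 3, 5, 6, 2, 7]
  Result: [1, 4, 0, 3, 5, 6, 2, 7]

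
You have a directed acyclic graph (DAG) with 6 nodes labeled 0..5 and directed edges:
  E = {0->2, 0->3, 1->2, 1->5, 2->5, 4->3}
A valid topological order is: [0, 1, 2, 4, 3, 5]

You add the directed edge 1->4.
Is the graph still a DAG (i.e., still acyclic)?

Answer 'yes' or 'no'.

Given toposort: [0, 1, 2, 4, 3, 5]
Position of 1: index 1; position of 4: index 3
New edge 1->4: forward
Forward edge: respects the existing order. Still a DAG, same toposort still valid.
Still a DAG? yes

Answer: yes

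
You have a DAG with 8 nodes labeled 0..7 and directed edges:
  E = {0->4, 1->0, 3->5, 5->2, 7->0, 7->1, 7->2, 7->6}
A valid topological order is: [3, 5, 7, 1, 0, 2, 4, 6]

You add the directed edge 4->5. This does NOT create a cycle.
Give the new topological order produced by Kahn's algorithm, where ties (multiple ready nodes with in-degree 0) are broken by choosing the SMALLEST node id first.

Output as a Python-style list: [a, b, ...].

Old toposort: [3, 5, 7, 1, 0, 2, 4, 6]
Added edge: 4->5
Position of 4 (6) > position of 5 (1). Must reorder: 4 must now come before 5.
Run Kahn's algorithm (break ties by smallest node id):
  initial in-degrees: [2, 1, 2, 0, 1, 2, 1, 0]
  ready (indeg=0): [3, 7]
  pop 3: indeg[5]->1 | ready=[7] | order so far=[3]
  pop 7: indeg[0]->1; indeg[1]->0; indeg[2]->1; indeg[6]->0 | ready=[1, 6] | order so far=[3, 7]
  pop 1: indeg[0]->0 | ready=[0, 6] | order so far=[3, 7, 1]
  pop 0: indeg[4]->0 | ready=[4, 6] | order so far=[3, 7, 1, 0]
  pop 4: indeg[5]->0 | ready=[5, 6] | order so far=[3, 7, 1, 0, 4]
  pop 5: indeg[2]->0 | ready=[2, 6] | order so far=[3, 7, 1, 0, 4, 5]
  pop 2: no out-edges | ready=[6] | order so far=[3, 7, 1, 0, 4, 5, 2]
  pop 6: no out-edges | ready=[] | order so far=[3, 7, 1, 0, 4, 5, 2, 6]
  Result: [3, 7, 1, 0, 4, 5, 2, 6]

Answer: [3, 7, 1, 0, 4, 5, 2, 6]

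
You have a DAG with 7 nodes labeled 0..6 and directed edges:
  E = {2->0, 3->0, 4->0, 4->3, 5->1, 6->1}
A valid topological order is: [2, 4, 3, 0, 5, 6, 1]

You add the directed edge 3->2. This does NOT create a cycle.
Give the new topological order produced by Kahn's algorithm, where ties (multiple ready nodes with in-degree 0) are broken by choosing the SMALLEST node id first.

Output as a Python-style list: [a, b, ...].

Old toposort: [2, 4, 3, 0, 5, 6, 1]
Added edge: 3->2
Position of 3 (2) > position of 2 (0). Must reorder: 3 must now come before 2.
Run Kahn's algorithm (break ties by smallest node id):
  initial in-degrees: [3, 2, 1, 1, 0, 0, 0]
  ready (indeg=0): [4, 5, 6]
  pop 4: indeg[0]->2; indeg[3]->0 | ready=[3, 5, 6] | order so far=[4]
  pop 3: indeg[0]->1; indeg[2]->0 | ready=[2, 5, 6] | order so far=[4, 3]
  pop 2: indeg[0]->0 | ready=[0, 5, 6] | order so far=[4, 3, 2]
  pop 0: no out-edges | ready=[5, 6] | order so far=[4, 3, 2, 0]
  pop 5: indeg[1]->1 | ready=[6] | order so far=[4, 3, 2, 0, 5]
  pop 6: indeg[1]->0 | ready=[1] | order so far=[4, 3, 2, 0, 5, 6]
  pop 1: no out-edges | ready=[] | order so far=[4, 3, 2, 0, 5, 6, 1]
  Result: [4, 3, 2, 0, 5, 6, 1]

Answer: [4, 3, 2, 0, 5, 6, 1]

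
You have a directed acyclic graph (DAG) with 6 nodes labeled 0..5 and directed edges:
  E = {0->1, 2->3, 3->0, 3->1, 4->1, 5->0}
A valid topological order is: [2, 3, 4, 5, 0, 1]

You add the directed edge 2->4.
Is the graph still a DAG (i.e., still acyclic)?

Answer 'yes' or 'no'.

Given toposort: [2, 3, 4, 5, 0, 1]
Position of 2: index 0; position of 4: index 2
New edge 2->4: forward
Forward edge: respects the existing order. Still a DAG, same toposort still valid.
Still a DAG? yes

Answer: yes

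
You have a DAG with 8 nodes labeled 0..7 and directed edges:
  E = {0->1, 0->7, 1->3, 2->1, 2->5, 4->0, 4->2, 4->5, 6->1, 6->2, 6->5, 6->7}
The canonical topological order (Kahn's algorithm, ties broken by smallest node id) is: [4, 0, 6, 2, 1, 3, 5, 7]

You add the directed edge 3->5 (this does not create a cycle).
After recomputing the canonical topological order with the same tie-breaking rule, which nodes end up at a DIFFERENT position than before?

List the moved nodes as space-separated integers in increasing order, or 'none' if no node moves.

Answer: none

Derivation:
Old toposort: [4, 0, 6, 2, 1, 3, 5, 7]
Added edge 3->5
Recompute Kahn (smallest-id tiebreak):
  initial in-degrees: [1, 3, 2, 1, 0, 4, 0, 2]
  ready (indeg=0): [4, 6]
  pop 4: indeg[0]->0; indeg[2]->1; indeg[5]->3 | ready=[0, 6] | order so far=[4]
  pop 0: indeg[1]->2; indeg[7]->1 | ready=[6] | order so far=[4, 0]
  pop 6: indeg[1]->1; indeg[2]->0; indeg[5]->2; indeg[7]->0 | ready=[2, 7] | order so far=[4, 0, 6]
  pop 2: indeg[1]->0; indeg[5]->1 | ready=[1, 7] | order so far=[4, 0, 6, 2]
  pop 1: indeg[3]->0 | ready=[3, 7] | order so far=[4, 0, 6, 2, 1]
  pop 3: indeg[5]->0 | ready=[5, 7] | order so far=[4, 0, 6, 2, 1, 3]
  pop 5: no out-edges | ready=[7] | order so far=[4, 0, 6, 2, 1, 3, 5]
  pop 7: no out-edges | ready=[] | order so far=[4, 0, 6, 2, 1, 3, 5, 7]
New canonical toposort: [4, 0, 6, 2, 1, 3, 5, 7]
Compare positions:
  Node 0: index 1 -> 1 (same)
  Node 1: index 4 -> 4 (same)
  Node 2: index 3 -> 3 (same)
  Node 3: index 5 -> 5 (same)
  Node 4: index 0 -> 0 (same)
  Node 5: index 6 -> 6 (same)
  Node 6: index 2 -> 2 (same)
  Node 7: index 7 -> 7 (same)
Nodes that changed position: none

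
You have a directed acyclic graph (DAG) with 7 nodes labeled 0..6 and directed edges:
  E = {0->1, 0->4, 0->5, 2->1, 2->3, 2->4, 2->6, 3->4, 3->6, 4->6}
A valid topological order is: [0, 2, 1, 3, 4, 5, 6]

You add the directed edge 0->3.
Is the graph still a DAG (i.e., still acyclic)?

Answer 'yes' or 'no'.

Answer: yes

Derivation:
Given toposort: [0, 2, 1, 3, 4, 5, 6]
Position of 0: index 0; position of 3: index 3
New edge 0->3: forward
Forward edge: respects the existing order. Still a DAG, same toposort still valid.
Still a DAG? yes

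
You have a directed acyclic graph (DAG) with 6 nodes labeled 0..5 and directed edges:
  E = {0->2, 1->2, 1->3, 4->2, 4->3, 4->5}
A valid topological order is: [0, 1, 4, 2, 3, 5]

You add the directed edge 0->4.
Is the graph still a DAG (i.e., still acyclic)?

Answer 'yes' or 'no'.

Answer: yes

Derivation:
Given toposort: [0, 1, 4, 2, 3, 5]
Position of 0: index 0; position of 4: index 2
New edge 0->4: forward
Forward edge: respects the existing order. Still a DAG, same toposort still valid.
Still a DAG? yes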